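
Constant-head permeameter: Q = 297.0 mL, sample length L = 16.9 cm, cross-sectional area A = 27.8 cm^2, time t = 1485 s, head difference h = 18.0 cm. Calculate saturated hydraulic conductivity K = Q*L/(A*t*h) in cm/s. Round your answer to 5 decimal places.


Step 1: K = Q * L / (A * t * h)
Step 2: Numerator = 297.0 * 16.9 = 5019.3
Step 3: Denominator = 27.8 * 1485 * 18.0 = 743094.0
Step 4: K = 5019.3 / 743094.0 = 0.00675 cm/s

0.00675


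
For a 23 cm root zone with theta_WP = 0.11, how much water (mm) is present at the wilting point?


Step 1: Water (mm) = theta_WP * depth * 10
Step 2: Water = 0.11 * 23 * 10
Step 3: Water = 25.3 mm

25.3


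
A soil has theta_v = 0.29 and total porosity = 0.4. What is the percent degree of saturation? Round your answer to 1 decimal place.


Step 1: S = 100 * theta_v / n
Step 2: S = 100 * 0.29 / 0.4
Step 3: S = 72.5%

72.5


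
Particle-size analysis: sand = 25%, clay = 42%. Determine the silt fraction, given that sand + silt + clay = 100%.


Step 1: sand + silt + clay = 100%
Step 2: silt = 100 - sand - clay
Step 3: silt = 100 - 25 - 42
Step 4: silt = 33%

33


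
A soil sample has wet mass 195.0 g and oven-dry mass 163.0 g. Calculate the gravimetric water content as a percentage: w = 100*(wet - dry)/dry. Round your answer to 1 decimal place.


Step 1: Water mass = wet - dry = 195.0 - 163.0 = 32.0 g
Step 2: w = 100 * water mass / dry mass
Step 3: w = 100 * 32.0 / 163.0 = 19.6%

19.6


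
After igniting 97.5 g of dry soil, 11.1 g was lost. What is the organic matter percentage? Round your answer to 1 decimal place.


Step 1: OM% = 100 * LOI / sample mass
Step 2: OM = 100 * 11.1 / 97.5
Step 3: OM = 11.4%

11.4


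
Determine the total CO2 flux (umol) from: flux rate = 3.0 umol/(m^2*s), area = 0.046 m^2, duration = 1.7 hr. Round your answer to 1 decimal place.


Step 1: Convert time to seconds: 1.7 hr * 3600 = 6120.0 s
Step 2: Total = flux * area * time_s
Step 3: Total = 3.0 * 0.046 * 6120.0
Step 4: Total = 844.6 umol

844.6


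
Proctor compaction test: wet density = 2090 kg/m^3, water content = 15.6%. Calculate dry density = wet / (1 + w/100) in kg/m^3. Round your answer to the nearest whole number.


Step 1: Dry density = wet density / (1 + w/100)
Step 2: Dry density = 2090 / (1 + 15.6/100)
Step 3: Dry density = 2090 / 1.156
Step 4: Dry density = 1808 kg/m^3

1808


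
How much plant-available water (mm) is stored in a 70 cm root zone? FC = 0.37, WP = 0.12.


Step 1: Available water = (FC - WP) * depth * 10
Step 2: AW = (0.37 - 0.12) * 70 * 10
Step 3: AW = 0.25 * 70 * 10
Step 4: AW = 175.0 mm

175.0


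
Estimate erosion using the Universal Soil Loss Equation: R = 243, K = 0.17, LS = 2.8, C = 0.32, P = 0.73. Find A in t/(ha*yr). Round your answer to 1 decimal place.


Step 1: A = R * K * LS * C * P
Step 2: R * K = 243 * 0.17 = 41.31
Step 3: (R*K) * LS = 41.31 * 2.8 = 115.668
Step 4: * C * P = 115.668 * 0.32 * 0.73 = 27.0
Step 5: A = 27.0 t/(ha*yr)

27.0


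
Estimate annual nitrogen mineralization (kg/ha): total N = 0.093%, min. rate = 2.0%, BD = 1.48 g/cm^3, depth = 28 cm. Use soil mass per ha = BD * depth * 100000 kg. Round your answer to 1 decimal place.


Step 1: Soil mass per ha = BD * depth * 100000 = 1.48 * 28 * 100000 = 4144000 kg
Step 2: Total N pool = soil mass * N%/100 = 4144000 * 0.093/100 = 3853.92 kg/ha
Step 3: N mineralized = N pool * rate%/100 = 3853.92 * 2.0/100 = 77.1 kg/ha/yr

77.1


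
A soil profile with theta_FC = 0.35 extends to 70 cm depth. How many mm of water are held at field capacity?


Step 1: Water (mm) = theta_FC * depth (cm) * 10
Step 2: Water = 0.35 * 70 * 10
Step 3: Water = 245.0 mm

245.0


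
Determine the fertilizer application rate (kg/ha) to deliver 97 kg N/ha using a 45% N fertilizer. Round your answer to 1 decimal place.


Step 1: Fertilizer rate = target N / (N content / 100)
Step 2: Rate = 97 / (45 / 100)
Step 3: Rate = 97 / 0.45
Step 4: Rate = 215.6 kg/ha

215.6


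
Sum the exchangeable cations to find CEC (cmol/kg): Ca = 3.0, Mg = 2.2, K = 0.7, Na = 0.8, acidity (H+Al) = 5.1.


Step 1: CEC = Ca + Mg + K + Na + (H+Al)
Step 2: CEC = 3.0 + 2.2 + 0.7 + 0.8 + 5.1
Step 3: CEC = 11.8 cmol/kg

11.8


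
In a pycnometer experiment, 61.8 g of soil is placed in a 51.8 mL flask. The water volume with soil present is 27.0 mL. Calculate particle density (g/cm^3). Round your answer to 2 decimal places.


Step 1: Volume of solids = flask volume - water volume with soil
Step 2: V_solids = 51.8 - 27.0 = 24.8 mL
Step 3: Particle density = mass / V_solids = 61.8 / 24.8 = 2.49 g/cm^3

2.49


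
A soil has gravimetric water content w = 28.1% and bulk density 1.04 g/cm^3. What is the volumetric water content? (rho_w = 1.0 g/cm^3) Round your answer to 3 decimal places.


Step 1: theta = (w / 100) * BD / rho_w
Step 2: theta = (28.1 / 100) * 1.04 / 1.0
Step 3: theta = 0.281 * 1.04
Step 4: theta = 0.292

0.292


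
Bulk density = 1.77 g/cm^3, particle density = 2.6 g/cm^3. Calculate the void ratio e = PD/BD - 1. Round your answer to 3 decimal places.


Step 1: e = PD / BD - 1
Step 2: e = 2.6 / 1.77 - 1
Step 3: e = 1.46893 - 1
Step 4: e = 0.469

0.469


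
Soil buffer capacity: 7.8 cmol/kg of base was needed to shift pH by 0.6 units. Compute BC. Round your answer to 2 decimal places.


Step 1: BC = change in base / change in pH
Step 2: BC = 7.8 / 0.6
Step 3: BC = 13.0 cmol/(kg*pH unit)

13.0


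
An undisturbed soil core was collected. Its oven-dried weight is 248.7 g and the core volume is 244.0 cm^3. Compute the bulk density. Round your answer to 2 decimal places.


Step 1: Identify the formula: BD = dry mass / volume
Step 2: Substitute values: BD = 248.7 / 244.0
Step 3: BD = 1.02 g/cm^3

1.02


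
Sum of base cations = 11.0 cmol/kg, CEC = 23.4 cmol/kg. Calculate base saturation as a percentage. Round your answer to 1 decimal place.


Step 1: BS = 100 * (sum of bases) / CEC
Step 2: BS = 100 * 11.0 / 23.4
Step 3: BS = 47.0%

47.0


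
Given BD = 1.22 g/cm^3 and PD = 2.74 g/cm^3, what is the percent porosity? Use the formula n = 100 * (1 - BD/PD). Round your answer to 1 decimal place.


Step 1: Formula: n = 100 * (1 - BD / PD)
Step 2: n = 100 * (1 - 1.22 / 2.74)
Step 3: n = 100 * (1 - 0.44526)
Step 4: n = 55.5%

55.5


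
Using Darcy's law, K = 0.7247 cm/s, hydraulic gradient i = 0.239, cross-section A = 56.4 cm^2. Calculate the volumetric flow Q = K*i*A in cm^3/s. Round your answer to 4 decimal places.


Step 1: Apply Darcy's law: Q = K * i * A
Step 2: Q = 0.7247 * 0.239 * 56.4
Step 3: Q = 9.7687 cm^3/s

9.7687


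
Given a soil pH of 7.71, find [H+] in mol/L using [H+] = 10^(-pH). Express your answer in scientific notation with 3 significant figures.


Step 1: [H+] = 10^(-pH)
Step 2: [H+] = 10^(-7.71)
Step 3: [H+] = 1.95e-08 mol/L

1.95e-08


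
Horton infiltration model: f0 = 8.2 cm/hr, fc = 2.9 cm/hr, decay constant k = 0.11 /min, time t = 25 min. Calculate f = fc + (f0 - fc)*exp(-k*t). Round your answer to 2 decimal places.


Step 1: f = fc + (f0 - fc) * exp(-k * t)
Step 2: exp(-0.11 * 25) = 0.063928
Step 3: f = 2.9 + (8.2 - 2.9) * 0.063928
Step 4: f = 2.9 + 5.3 * 0.063928
Step 5: f = 3.24 cm/hr

3.24


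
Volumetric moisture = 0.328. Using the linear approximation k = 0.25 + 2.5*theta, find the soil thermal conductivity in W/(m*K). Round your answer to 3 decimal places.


Step 1: k = 0.25 + 2.5 * theta
Step 2: k = 0.25 + 2.5 * 0.328
Step 3: k = 0.25 + 0.82
Step 4: k = 1.07 W/(m*K)

1.07


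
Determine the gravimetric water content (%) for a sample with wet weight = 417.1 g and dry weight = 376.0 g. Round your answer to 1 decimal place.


Step 1: Water mass = wet - dry = 417.1 - 376.0 = 41.1 g
Step 2: w = 100 * water mass / dry mass
Step 3: w = 100 * 41.1 / 376.0 = 10.9%

10.9


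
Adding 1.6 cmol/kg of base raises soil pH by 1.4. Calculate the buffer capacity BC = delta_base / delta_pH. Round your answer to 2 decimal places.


Step 1: BC = change in base / change in pH
Step 2: BC = 1.6 / 1.4
Step 3: BC = 1.14 cmol/(kg*pH unit)

1.14


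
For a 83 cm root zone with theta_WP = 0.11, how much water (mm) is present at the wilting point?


Step 1: Water (mm) = theta_WP * depth * 10
Step 2: Water = 0.11 * 83 * 10
Step 3: Water = 91.3 mm

91.3


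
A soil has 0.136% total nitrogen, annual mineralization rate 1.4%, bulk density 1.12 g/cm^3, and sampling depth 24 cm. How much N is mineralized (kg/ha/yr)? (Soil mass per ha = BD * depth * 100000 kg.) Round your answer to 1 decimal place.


Step 1: Soil mass per ha = BD * depth * 100000 = 1.12 * 24 * 100000 = 2688000 kg
Step 2: Total N pool = soil mass * N%/100 = 2688000 * 0.136/100 = 3655.68 kg/ha
Step 3: N mineralized = N pool * rate%/100 = 3655.68 * 1.4/100 = 51.2 kg/ha/yr

51.2


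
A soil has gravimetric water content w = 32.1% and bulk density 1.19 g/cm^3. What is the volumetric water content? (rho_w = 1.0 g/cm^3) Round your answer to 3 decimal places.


Step 1: theta = (w / 100) * BD / rho_w
Step 2: theta = (32.1 / 100) * 1.19 / 1.0
Step 3: theta = 0.321 * 1.19
Step 4: theta = 0.382

0.382


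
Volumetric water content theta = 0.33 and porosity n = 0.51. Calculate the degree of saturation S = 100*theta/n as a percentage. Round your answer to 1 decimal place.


Step 1: S = 100 * theta_v / n
Step 2: S = 100 * 0.33 / 0.51
Step 3: S = 64.7%

64.7


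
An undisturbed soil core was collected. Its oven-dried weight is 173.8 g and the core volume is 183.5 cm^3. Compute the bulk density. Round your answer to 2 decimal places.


Step 1: Identify the formula: BD = dry mass / volume
Step 2: Substitute values: BD = 173.8 / 183.5
Step 3: BD = 0.95 g/cm^3

0.95


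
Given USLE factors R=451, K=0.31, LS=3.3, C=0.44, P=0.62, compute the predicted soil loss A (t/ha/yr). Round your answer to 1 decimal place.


Step 1: A = R * K * LS * C * P
Step 2: R * K = 451 * 0.31 = 139.81
Step 3: (R*K) * LS = 139.81 * 3.3 = 461.373
Step 4: * C * P = 461.373 * 0.44 * 0.62 = 125.9
Step 5: A = 125.9 t/(ha*yr)

125.9


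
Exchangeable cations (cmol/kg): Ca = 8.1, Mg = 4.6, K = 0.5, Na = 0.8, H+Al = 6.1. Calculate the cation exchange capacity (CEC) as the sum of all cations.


Step 1: CEC = Ca + Mg + K + Na + (H+Al)
Step 2: CEC = 8.1 + 4.6 + 0.5 + 0.8 + 6.1
Step 3: CEC = 20.1 cmol/kg

20.1


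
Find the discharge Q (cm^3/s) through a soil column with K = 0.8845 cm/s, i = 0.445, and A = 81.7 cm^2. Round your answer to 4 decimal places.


Step 1: Apply Darcy's law: Q = K * i * A
Step 2: Q = 0.8845 * 0.445 * 81.7
Step 3: Q = 32.1573 cm^3/s

32.1573


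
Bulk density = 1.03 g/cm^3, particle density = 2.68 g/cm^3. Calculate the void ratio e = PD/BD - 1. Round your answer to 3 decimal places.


Step 1: e = PD / BD - 1
Step 2: e = 2.68 / 1.03 - 1
Step 3: e = 2.60194 - 1
Step 4: e = 1.602

1.602


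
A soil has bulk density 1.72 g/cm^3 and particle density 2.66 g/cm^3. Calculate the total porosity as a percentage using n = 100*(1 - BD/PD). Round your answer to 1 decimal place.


Step 1: Formula: n = 100 * (1 - BD / PD)
Step 2: n = 100 * (1 - 1.72 / 2.66)
Step 3: n = 100 * (1 - 0.64662)
Step 4: n = 35.3%

35.3


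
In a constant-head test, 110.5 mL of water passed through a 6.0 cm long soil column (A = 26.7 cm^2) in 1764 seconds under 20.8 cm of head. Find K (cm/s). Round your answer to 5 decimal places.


Step 1: K = Q * L / (A * t * h)
Step 2: Numerator = 110.5 * 6.0 = 663.0
Step 3: Denominator = 26.7 * 1764 * 20.8 = 979655.04
Step 4: K = 663.0 / 979655.04 = 0.00068 cm/s

0.00068


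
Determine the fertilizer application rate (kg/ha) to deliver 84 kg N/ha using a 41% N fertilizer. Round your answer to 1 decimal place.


Step 1: Fertilizer rate = target N / (N content / 100)
Step 2: Rate = 84 / (41 / 100)
Step 3: Rate = 84 / 0.41
Step 4: Rate = 204.9 kg/ha

204.9


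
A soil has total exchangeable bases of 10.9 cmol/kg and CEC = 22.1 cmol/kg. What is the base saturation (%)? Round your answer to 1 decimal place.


Step 1: BS = 100 * (sum of bases) / CEC
Step 2: BS = 100 * 10.9 / 22.1
Step 3: BS = 49.3%

49.3


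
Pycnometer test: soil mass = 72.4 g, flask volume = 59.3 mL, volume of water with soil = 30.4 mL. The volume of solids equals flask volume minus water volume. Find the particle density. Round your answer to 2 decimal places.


Step 1: Volume of solids = flask volume - water volume with soil
Step 2: V_solids = 59.3 - 30.4 = 28.9 mL
Step 3: Particle density = mass / V_solids = 72.4 / 28.9 = 2.51 g/cm^3

2.51


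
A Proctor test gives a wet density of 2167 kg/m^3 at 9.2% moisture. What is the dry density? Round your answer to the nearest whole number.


Step 1: Dry density = wet density / (1 + w/100)
Step 2: Dry density = 2167 / (1 + 9.2/100)
Step 3: Dry density = 2167 / 1.092
Step 4: Dry density = 1984 kg/m^3

1984


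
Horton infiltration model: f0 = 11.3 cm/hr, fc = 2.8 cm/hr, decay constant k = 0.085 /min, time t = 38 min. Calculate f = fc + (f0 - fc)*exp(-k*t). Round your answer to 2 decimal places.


Step 1: f = fc + (f0 - fc) * exp(-k * t)
Step 2: exp(-0.085 * 38) = 0.039557
Step 3: f = 2.8 + (11.3 - 2.8) * 0.039557
Step 4: f = 2.8 + 8.5 * 0.039557
Step 5: f = 3.14 cm/hr

3.14


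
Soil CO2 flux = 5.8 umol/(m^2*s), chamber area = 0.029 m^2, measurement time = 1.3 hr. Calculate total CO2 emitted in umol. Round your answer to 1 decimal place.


Step 1: Convert time to seconds: 1.3 hr * 3600 = 4680.0 s
Step 2: Total = flux * area * time_s
Step 3: Total = 5.8 * 0.029 * 4680.0
Step 4: Total = 787.2 umol

787.2


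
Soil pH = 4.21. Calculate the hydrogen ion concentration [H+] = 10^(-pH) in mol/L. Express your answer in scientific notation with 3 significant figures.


Step 1: [H+] = 10^(-pH)
Step 2: [H+] = 10^(-4.21)
Step 3: [H+] = 6.17e-05 mol/L

6.17e-05


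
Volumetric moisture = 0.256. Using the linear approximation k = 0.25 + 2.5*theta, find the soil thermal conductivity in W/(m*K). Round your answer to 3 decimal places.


Step 1: k = 0.25 + 2.5 * theta
Step 2: k = 0.25 + 2.5 * 0.256
Step 3: k = 0.25 + 0.64
Step 4: k = 0.89 W/(m*K)

0.89


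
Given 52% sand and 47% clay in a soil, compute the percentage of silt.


Step 1: sand + silt + clay = 100%
Step 2: silt = 100 - sand - clay
Step 3: silt = 100 - 52 - 47
Step 4: silt = 1%

1


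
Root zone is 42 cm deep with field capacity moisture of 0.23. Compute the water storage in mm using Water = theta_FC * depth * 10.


Step 1: Water (mm) = theta_FC * depth (cm) * 10
Step 2: Water = 0.23 * 42 * 10
Step 3: Water = 96.6 mm

96.6


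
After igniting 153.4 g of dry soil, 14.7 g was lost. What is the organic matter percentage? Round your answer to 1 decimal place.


Step 1: OM% = 100 * LOI / sample mass
Step 2: OM = 100 * 14.7 / 153.4
Step 3: OM = 9.6%

9.6


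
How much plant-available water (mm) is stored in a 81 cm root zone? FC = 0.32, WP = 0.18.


Step 1: Available water = (FC - WP) * depth * 10
Step 2: AW = (0.32 - 0.18) * 81 * 10
Step 3: AW = 0.14 * 81 * 10
Step 4: AW = 113.4 mm

113.4


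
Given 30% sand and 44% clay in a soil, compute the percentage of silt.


Step 1: sand + silt + clay = 100%
Step 2: silt = 100 - sand - clay
Step 3: silt = 100 - 30 - 44
Step 4: silt = 26%

26


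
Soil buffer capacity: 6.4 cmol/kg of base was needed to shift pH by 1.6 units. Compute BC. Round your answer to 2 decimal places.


Step 1: BC = change in base / change in pH
Step 2: BC = 6.4 / 1.6
Step 3: BC = 4.0 cmol/(kg*pH unit)

4.0


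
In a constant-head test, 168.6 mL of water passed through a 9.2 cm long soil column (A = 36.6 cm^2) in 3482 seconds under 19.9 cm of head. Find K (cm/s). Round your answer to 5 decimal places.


Step 1: K = Q * L / (A * t * h)
Step 2: Numerator = 168.6 * 9.2 = 1551.12
Step 3: Denominator = 36.6 * 3482 * 19.9 = 2536079.88
Step 4: K = 1551.12 / 2536079.88 = 0.00061 cm/s

0.00061


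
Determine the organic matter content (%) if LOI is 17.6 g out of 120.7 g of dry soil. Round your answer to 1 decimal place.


Step 1: OM% = 100 * LOI / sample mass
Step 2: OM = 100 * 17.6 / 120.7
Step 3: OM = 14.6%

14.6


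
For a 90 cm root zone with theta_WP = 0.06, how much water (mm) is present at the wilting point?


Step 1: Water (mm) = theta_WP * depth * 10
Step 2: Water = 0.06 * 90 * 10
Step 3: Water = 54.0 mm

54.0


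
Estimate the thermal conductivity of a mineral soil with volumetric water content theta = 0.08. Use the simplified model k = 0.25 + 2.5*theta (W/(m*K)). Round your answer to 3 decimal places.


Step 1: k = 0.25 + 2.5 * theta
Step 2: k = 0.25 + 2.5 * 0.08
Step 3: k = 0.25 + 0.2
Step 4: k = 0.45 W/(m*K)

0.45


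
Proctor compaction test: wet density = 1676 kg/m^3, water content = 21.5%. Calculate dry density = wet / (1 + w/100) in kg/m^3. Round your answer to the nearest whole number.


Step 1: Dry density = wet density / (1 + w/100)
Step 2: Dry density = 1676 / (1 + 21.5/100)
Step 3: Dry density = 1676 / 1.215
Step 4: Dry density = 1379 kg/m^3

1379


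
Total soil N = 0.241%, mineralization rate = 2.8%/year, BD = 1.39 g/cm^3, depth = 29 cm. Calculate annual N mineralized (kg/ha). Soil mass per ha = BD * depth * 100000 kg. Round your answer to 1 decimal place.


Step 1: Soil mass per ha = BD * depth * 100000 = 1.39 * 29 * 100000 = 4031000 kg
Step 2: Total N pool = soil mass * N%/100 = 4031000 * 0.241/100 = 9714.71 kg/ha
Step 3: N mineralized = N pool * rate%/100 = 9714.71 * 2.8/100 = 272.0 kg/ha/yr

272.0


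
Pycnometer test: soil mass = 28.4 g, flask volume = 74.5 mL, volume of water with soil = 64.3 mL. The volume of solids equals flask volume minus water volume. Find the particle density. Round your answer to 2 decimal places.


Step 1: Volume of solids = flask volume - water volume with soil
Step 2: V_solids = 74.5 - 64.3 = 10.2 mL
Step 3: Particle density = mass / V_solids = 28.4 / 10.2 = 2.78 g/cm^3

2.78


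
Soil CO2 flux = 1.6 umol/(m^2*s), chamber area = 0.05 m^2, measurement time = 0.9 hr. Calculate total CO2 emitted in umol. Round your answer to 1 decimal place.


Step 1: Convert time to seconds: 0.9 hr * 3600 = 3240.0 s
Step 2: Total = flux * area * time_s
Step 3: Total = 1.6 * 0.05 * 3240.0
Step 4: Total = 259.2 umol

259.2


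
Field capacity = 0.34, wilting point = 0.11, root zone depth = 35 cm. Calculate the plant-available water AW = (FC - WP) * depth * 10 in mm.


Step 1: Available water = (FC - WP) * depth * 10
Step 2: AW = (0.34 - 0.11) * 35 * 10
Step 3: AW = 0.23 * 35 * 10
Step 4: AW = 80.5 mm

80.5


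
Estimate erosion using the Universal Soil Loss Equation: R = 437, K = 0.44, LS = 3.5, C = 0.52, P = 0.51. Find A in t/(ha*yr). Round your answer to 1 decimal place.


Step 1: A = R * K * LS * C * P
Step 2: R * K = 437 * 0.44 = 192.28
Step 3: (R*K) * LS = 192.28 * 3.5 = 672.98
Step 4: * C * P = 672.98 * 0.52 * 0.51 = 178.5
Step 5: A = 178.5 t/(ha*yr)

178.5


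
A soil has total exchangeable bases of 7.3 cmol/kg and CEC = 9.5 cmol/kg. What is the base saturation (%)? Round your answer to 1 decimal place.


Step 1: BS = 100 * (sum of bases) / CEC
Step 2: BS = 100 * 7.3 / 9.5
Step 3: BS = 76.8%

76.8


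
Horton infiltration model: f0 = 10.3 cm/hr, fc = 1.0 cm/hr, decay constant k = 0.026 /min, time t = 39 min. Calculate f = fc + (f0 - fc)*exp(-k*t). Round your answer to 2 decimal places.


Step 1: f = fc + (f0 - fc) * exp(-k * t)
Step 2: exp(-0.026 * 39) = 0.362765
Step 3: f = 1.0 + (10.3 - 1.0) * 0.362765
Step 4: f = 1.0 + 9.3 * 0.362765
Step 5: f = 4.37 cm/hr

4.37


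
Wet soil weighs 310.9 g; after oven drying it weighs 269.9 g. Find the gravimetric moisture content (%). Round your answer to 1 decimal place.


Step 1: Water mass = wet - dry = 310.9 - 269.9 = 41.0 g
Step 2: w = 100 * water mass / dry mass
Step 3: w = 100 * 41.0 / 269.9 = 15.2%

15.2


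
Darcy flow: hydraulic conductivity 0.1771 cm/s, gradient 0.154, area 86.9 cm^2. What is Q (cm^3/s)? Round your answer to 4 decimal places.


Step 1: Apply Darcy's law: Q = K * i * A
Step 2: Q = 0.1771 * 0.154 * 86.9
Step 3: Q = 2.3701 cm^3/s

2.3701


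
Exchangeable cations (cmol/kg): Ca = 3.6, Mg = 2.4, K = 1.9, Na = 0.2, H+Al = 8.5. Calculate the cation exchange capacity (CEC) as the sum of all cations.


Step 1: CEC = Ca + Mg + K + Na + (H+Al)
Step 2: CEC = 3.6 + 2.4 + 1.9 + 0.2 + 8.5
Step 3: CEC = 16.6 cmol/kg

16.6


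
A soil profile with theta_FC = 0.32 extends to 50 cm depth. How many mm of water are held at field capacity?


Step 1: Water (mm) = theta_FC * depth (cm) * 10
Step 2: Water = 0.32 * 50 * 10
Step 3: Water = 160.0 mm

160.0


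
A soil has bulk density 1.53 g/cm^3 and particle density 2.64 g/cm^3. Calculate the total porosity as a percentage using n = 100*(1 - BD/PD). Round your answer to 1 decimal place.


Step 1: Formula: n = 100 * (1 - BD / PD)
Step 2: n = 100 * (1 - 1.53 / 2.64)
Step 3: n = 100 * (1 - 0.57955)
Step 4: n = 42.0%

42.0


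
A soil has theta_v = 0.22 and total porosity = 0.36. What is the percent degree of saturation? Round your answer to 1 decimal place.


Step 1: S = 100 * theta_v / n
Step 2: S = 100 * 0.22 / 0.36
Step 3: S = 61.1%

61.1


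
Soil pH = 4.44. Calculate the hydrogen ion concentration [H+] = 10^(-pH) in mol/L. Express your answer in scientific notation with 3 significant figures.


Step 1: [H+] = 10^(-pH)
Step 2: [H+] = 10^(-4.44)
Step 3: [H+] = 3.63e-05 mol/L

3.63e-05


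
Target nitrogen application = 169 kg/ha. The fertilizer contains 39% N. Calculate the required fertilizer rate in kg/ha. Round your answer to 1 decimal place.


Step 1: Fertilizer rate = target N / (N content / 100)
Step 2: Rate = 169 / (39 / 100)
Step 3: Rate = 169 / 0.39
Step 4: Rate = 433.3 kg/ha

433.3


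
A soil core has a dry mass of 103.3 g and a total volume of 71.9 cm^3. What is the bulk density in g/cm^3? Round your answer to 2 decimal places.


Step 1: Identify the formula: BD = dry mass / volume
Step 2: Substitute values: BD = 103.3 / 71.9
Step 3: BD = 1.44 g/cm^3

1.44


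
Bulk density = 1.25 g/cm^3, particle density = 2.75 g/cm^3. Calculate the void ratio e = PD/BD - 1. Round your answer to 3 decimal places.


Step 1: e = PD / BD - 1
Step 2: e = 2.75 / 1.25 - 1
Step 3: e = 2.2 - 1
Step 4: e = 1.2

1.2


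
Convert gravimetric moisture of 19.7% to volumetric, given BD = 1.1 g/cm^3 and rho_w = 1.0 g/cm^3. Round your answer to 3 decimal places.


Step 1: theta = (w / 100) * BD / rho_w
Step 2: theta = (19.7 / 100) * 1.1 / 1.0
Step 3: theta = 0.197 * 1.1
Step 4: theta = 0.217

0.217


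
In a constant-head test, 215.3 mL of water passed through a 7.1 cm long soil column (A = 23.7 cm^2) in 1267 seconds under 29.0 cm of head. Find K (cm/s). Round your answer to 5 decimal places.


Step 1: K = Q * L / (A * t * h)
Step 2: Numerator = 215.3 * 7.1 = 1528.63
Step 3: Denominator = 23.7 * 1267 * 29.0 = 870809.1
Step 4: K = 1528.63 / 870809.1 = 0.00176 cm/s

0.00176


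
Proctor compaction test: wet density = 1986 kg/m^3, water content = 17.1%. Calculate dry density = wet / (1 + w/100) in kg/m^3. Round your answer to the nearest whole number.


Step 1: Dry density = wet density / (1 + w/100)
Step 2: Dry density = 1986 / (1 + 17.1/100)
Step 3: Dry density = 1986 / 1.171
Step 4: Dry density = 1696 kg/m^3

1696


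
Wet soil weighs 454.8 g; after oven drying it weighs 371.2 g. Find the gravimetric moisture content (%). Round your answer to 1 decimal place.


Step 1: Water mass = wet - dry = 454.8 - 371.2 = 83.6 g
Step 2: w = 100 * water mass / dry mass
Step 3: w = 100 * 83.6 / 371.2 = 22.5%

22.5


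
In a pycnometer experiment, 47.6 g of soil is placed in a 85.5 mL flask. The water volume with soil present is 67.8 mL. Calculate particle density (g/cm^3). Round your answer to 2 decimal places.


Step 1: Volume of solids = flask volume - water volume with soil
Step 2: V_solids = 85.5 - 67.8 = 17.7 mL
Step 3: Particle density = mass / V_solids = 47.6 / 17.7 = 2.69 g/cm^3

2.69


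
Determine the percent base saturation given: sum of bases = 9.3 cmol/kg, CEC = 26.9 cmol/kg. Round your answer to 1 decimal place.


Step 1: BS = 100 * (sum of bases) / CEC
Step 2: BS = 100 * 9.3 / 26.9
Step 3: BS = 34.6%

34.6


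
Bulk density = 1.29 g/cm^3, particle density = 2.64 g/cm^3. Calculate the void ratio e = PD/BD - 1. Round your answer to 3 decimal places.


Step 1: e = PD / BD - 1
Step 2: e = 2.64 / 1.29 - 1
Step 3: e = 2.04651 - 1
Step 4: e = 1.047

1.047


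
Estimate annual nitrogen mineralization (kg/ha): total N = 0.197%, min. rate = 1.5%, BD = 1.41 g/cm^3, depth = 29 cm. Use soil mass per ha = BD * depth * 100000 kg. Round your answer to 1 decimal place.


Step 1: Soil mass per ha = BD * depth * 100000 = 1.41 * 29 * 100000 = 4089000 kg
Step 2: Total N pool = soil mass * N%/100 = 4089000 * 0.197/100 = 8055.33 kg/ha
Step 3: N mineralized = N pool * rate%/100 = 8055.33 * 1.5/100 = 120.8 kg/ha/yr

120.8


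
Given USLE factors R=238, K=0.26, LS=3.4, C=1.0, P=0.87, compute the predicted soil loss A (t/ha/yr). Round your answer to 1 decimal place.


Step 1: A = R * K * LS * C * P
Step 2: R * K = 238 * 0.26 = 61.88
Step 3: (R*K) * LS = 61.88 * 3.4 = 210.392
Step 4: * C * P = 210.392 * 1.0 * 0.87 = 183.0
Step 5: A = 183.0 t/(ha*yr)

183.0


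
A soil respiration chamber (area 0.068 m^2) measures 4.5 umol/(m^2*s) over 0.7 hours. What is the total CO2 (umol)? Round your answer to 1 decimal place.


Step 1: Convert time to seconds: 0.7 hr * 3600 = 2520.0 s
Step 2: Total = flux * area * time_s
Step 3: Total = 4.5 * 0.068 * 2520.0
Step 4: Total = 771.1 umol

771.1


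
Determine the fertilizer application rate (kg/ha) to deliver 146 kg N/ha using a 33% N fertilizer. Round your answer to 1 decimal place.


Step 1: Fertilizer rate = target N / (N content / 100)
Step 2: Rate = 146 / (33 / 100)
Step 3: Rate = 146 / 0.33
Step 4: Rate = 442.4 kg/ha

442.4


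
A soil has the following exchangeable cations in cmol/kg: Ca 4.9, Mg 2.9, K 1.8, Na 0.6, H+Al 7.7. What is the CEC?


Step 1: CEC = Ca + Mg + K + Na + (H+Al)
Step 2: CEC = 4.9 + 2.9 + 1.8 + 0.6 + 7.7
Step 3: CEC = 17.9 cmol/kg

17.9


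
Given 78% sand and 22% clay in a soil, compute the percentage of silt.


Step 1: sand + silt + clay = 100%
Step 2: silt = 100 - sand - clay
Step 3: silt = 100 - 78 - 22
Step 4: silt = 0%

0


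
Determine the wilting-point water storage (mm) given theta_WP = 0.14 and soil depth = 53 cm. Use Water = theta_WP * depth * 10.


Step 1: Water (mm) = theta_WP * depth * 10
Step 2: Water = 0.14 * 53 * 10
Step 3: Water = 74.2 mm

74.2


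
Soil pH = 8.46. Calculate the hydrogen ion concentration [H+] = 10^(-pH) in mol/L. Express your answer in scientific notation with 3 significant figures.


Step 1: [H+] = 10^(-pH)
Step 2: [H+] = 10^(-8.46)
Step 3: [H+] = 3.47e-09 mol/L

3.47e-09


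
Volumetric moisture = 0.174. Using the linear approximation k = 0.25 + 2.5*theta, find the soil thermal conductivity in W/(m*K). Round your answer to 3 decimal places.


Step 1: k = 0.25 + 2.5 * theta
Step 2: k = 0.25 + 2.5 * 0.174
Step 3: k = 0.25 + 0.435
Step 4: k = 0.685 W/(m*K)

0.685


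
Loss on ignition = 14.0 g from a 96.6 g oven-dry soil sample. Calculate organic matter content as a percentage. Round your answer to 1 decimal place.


Step 1: OM% = 100 * LOI / sample mass
Step 2: OM = 100 * 14.0 / 96.6
Step 3: OM = 14.5%

14.5


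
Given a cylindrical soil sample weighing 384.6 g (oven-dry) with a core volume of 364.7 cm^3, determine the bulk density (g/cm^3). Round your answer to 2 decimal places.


Step 1: Identify the formula: BD = dry mass / volume
Step 2: Substitute values: BD = 384.6 / 364.7
Step 3: BD = 1.05 g/cm^3

1.05


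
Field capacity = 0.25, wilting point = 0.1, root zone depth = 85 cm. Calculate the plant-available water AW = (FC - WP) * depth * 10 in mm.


Step 1: Available water = (FC - WP) * depth * 10
Step 2: AW = (0.25 - 0.1) * 85 * 10
Step 3: AW = 0.15 * 85 * 10
Step 4: AW = 127.5 mm

127.5


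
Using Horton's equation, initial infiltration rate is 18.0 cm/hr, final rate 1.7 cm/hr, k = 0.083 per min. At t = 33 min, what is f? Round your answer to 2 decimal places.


Step 1: f = fc + (f0 - fc) * exp(-k * t)
Step 2: exp(-0.083 * 33) = 0.064635
Step 3: f = 1.7 + (18.0 - 1.7) * 0.064635
Step 4: f = 1.7 + 16.3 * 0.064635
Step 5: f = 2.75 cm/hr

2.75


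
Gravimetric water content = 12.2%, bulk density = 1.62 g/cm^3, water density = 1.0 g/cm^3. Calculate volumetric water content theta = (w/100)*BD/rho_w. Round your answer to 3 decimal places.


Step 1: theta = (w / 100) * BD / rho_w
Step 2: theta = (12.2 / 100) * 1.62 / 1.0
Step 3: theta = 0.122 * 1.62
Step 4: theta = 0.198

0.198


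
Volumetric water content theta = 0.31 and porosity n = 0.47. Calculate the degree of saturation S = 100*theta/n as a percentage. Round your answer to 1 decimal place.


Step 1: S = 100 * theta_v / n
Step 2: S = 100 * 0.31 / 0.47
Step 3: S = 66.0%

66.0


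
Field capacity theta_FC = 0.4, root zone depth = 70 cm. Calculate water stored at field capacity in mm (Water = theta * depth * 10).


Step 1: Water (mm) = theta_FC * depth (cm) * 10
Step 2: Water = 0.4 * 70 * 10
Step 3: Water = 280.0 mm

280.0


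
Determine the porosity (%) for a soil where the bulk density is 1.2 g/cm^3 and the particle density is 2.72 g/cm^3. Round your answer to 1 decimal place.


Step 1: Formula: n = 100 * (1 - BD / PD)
Step 2: n = 100 * (1 - 1.2 / 2.72)
Step 3: n = 100 * (1 - 0.44118)
Step 4: n = 55.9%

55.9


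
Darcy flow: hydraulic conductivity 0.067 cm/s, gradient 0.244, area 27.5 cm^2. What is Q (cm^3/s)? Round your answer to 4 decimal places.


Step 1: Apply Darcy's law: Q = K * i * A
Step 2: Q = 0.067 * 0.244 * 27.5
Step 3: Q = 0.4496 cm^3/s

0.4496


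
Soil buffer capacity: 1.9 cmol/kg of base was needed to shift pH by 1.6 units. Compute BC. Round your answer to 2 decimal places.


Step 1: BC = change in base / change in pH
Step 2: BC = 1.9 / 1.6
Step 3: BC = 1.19 cmol/(kg*pH unit)

1.19


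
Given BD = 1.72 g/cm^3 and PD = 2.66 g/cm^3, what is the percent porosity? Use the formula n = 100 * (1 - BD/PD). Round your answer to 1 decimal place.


Step 1: Formula: n = 100 * (1 - BD / PD)
Step 2: n = 100 * (1 - 1.72 / 2.66)
Step 3: n = 100 * (1 - 0.64662)
Step 4: n = 35.3%

35.3


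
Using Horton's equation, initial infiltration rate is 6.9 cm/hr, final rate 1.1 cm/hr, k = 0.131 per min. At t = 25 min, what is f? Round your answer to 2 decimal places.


Step 1: f = fc + (f0 - fc) * exp(-k * t)
Step 2: exp(-0.131 * 25) = 0.037817
Step 3: f = 1.1 + (6.9 - 1.1) * 0.037817
Step 4: f = 1.1 + 5.8 * 0.037817
Step 5: f = 1.32 cm/hr

1.32


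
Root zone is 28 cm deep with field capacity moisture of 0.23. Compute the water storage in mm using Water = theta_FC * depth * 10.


Step 1: Water (mm) = theta_FC * depth (cm) * 10
Step 2: Water = 0.23 * 28 * 10
Step 3: Water = 64.4 mm

64.4


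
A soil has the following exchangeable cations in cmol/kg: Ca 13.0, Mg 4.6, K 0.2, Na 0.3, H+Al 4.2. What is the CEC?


Step 1: CEC = Ca + Mg + K + Na + (H+Al)
Step 2: CEC = 13.0 + 4.6 + 0.2 + 0.3 + 4.2
Step 3: CEC = 22.3 cmol/kg

22.3


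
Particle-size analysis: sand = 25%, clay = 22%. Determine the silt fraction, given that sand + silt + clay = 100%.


Step 1: sand + silt + clay = 100%
Step 2: silt = 100 - sand - clay
Step 3: silt = 100 - 25 - 22
Step 4: silt = 53%

53


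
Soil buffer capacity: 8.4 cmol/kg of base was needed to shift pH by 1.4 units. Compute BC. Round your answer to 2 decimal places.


Step 1: BC = change in base / change in pH
Step 2: BC = 8.4 / 1.4
Step 3: BC = 6.0 cmol/(kg*pH unit)

6.0


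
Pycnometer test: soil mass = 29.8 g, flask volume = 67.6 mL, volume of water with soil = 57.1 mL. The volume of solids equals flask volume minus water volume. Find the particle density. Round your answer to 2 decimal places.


Step 1: Volume of solids = flask volume - water volume with soil
Step 2: V_solids = 67.6 - 57.1 = 10.5 mL
Step 3: Particle density = mass / V_solids = 29.8 / 10.5 = 2.84 g/cm^3

2.84


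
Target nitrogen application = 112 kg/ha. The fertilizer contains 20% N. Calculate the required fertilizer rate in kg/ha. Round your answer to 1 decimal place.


Step 1: Fertilizer rate = target N / (N content / 100)
Step 2: Rate = 112 / (20 / 100)
Step 3: Rate = 112 / 0.2
Step 4: Rate = 560.0 kg/ha

560.0


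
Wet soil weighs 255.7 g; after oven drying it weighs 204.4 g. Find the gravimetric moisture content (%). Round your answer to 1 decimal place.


Step 1: Water mass = wet - dry = 255.7 - 204.4 = 51.3 g
Step 2: w = 100 * water mass / dry mass
Step 3: w = 100 * 51.3 / 204.4 = 25.1%

25.1


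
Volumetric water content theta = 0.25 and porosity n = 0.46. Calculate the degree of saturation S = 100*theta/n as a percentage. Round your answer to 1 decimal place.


Step 1: S = 100 * theta_v / n
Step 2: S = 100 * 0.25 / 0.46
Step 3: S = 54.3%

54.3


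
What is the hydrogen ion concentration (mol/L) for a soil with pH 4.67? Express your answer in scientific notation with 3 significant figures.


Step 1: [H+] = 10^(-pH)
Step 2: [H+] = 10^(-4.67)
Step 3: [H+] = 2.14e-05 mol/L

2.14e-05


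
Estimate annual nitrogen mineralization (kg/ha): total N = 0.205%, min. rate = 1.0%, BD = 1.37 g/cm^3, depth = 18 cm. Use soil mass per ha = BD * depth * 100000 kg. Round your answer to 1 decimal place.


Step 1: Soil mass per ha = BD * depth * 100000 = 1.37 * 18 * 100000 = 2466000 kg
Step 2: Total N pool = soil mass * N%/100 = 2466000 * 0.205/100 = 5055.3 kg/ha
Step 3: N mineralized = N pool * rate%/100 = 5055.3 * 1.0/100 = 50.6 kg/ha/yr

50.6


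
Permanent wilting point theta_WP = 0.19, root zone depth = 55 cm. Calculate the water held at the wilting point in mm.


Step 1: Water (mm) = theta_WP * depth * 10
Step 2: Water = 0.19 * 55 * 10
Step 3: Water = 104.5 mm

104.5


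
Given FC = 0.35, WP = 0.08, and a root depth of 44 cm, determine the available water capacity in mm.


Step 1: Available water = (FC - WP) * depth * 10
Step 2: AW = (0.35 - 0.08) * 44 * 10
Step 3: AW = 0.27 * 44 * 10
Step 4: AW = 118.8 mm

118.8


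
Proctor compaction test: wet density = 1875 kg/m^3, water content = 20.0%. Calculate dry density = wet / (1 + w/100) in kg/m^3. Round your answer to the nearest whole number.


Step 1: Dry density = wet density / (1 + w/100)
Step 2: Dry density = 1875 / (1 + 20.0/100)
Step 3: Dry density = 1875 / 1.2
Step 4: Dry density = 1563 kg/m^3

1563


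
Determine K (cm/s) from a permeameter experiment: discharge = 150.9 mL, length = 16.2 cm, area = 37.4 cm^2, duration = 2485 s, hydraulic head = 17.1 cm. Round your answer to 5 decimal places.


Step 1: K = Q * L / (A * t * h)
Step 2: Numerator = 150.9 * 16.2 = 2444.58
Step 3: Denominator = 37.4 * 2485 * 17.1 = 1589256.9
Step 4: K = 2444.58 / 1589256.9 = 0.00154 cm/s

0.00154


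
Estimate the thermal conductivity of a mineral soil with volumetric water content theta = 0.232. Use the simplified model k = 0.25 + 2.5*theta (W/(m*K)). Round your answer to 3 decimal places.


Step 1: k = 0.25 + 2.5 * theta
Step 2: k = 0.25 + 2.5 * 0.232
Step 3: k = 0.25 + 0.58
Step 4: k = 0.83 W/(m*K)

0.83


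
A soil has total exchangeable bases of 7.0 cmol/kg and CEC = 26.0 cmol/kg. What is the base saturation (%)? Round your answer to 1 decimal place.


Step 1: BS = 100 * (sum of bases) / CEC
Step 2: BS = 100 * 7.0 / 26.0
Step 3: BS = 26.9%

26.9


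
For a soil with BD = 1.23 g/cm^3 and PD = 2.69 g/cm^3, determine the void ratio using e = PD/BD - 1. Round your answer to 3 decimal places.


Step 1: e = PD / BD - 1
Step 2: e = 2.69 / 1.23 - 1
Step 3: e = 2.18699 - 1
Step 4: e = 1.187

1.187


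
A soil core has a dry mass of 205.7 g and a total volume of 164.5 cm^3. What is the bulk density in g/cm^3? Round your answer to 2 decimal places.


Step 1: Identify the formula: BD = dry mass / volume
Step 2: Substitute values: BD = 205.7 / 164.5
Step 3: BD = 1.25 g/cm^3

1.25


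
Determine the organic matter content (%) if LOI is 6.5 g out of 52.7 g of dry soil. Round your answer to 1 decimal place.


Step 1: OM% = 100 * LOI / sample mass
Step 2: OM = 100 * 6.5 / 52.7
Step 3: OM = 12.3%

12.3


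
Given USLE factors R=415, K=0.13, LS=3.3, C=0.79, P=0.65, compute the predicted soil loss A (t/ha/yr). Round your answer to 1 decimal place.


Step 1: A = R * K * LS * C * P
Step 2: R * K = 415 * 0.13 = 53.95
Step 3: (R*K) * LS = 53.95 * 3.3 = 178.035
Step 4: * C * P = 178.035 * 0.79 * 0.65 = 91.4
Step 5: A = 91.4 t/(ha*yr)

91.4


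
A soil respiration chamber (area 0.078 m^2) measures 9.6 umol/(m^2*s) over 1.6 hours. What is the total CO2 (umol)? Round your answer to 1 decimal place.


Step 1: Convert time to seconds: 1.6 hr * 3600 = 5760.0 s
Step 2: Total = flux * area * time_s
Step 3: Total = 9.6 * 0.078 * 5760.0
Step 4: Total = 4313.1 umol

4313.1


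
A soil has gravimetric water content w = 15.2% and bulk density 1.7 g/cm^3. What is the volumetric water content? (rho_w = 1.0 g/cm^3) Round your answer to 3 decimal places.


Step 1: theta = (w / 100) * BD / rho_w
Step 2: theta = (15.2 / 100) * 1.7 / 1.0
Step 3: theta = 0.152 * 1.7
Step 4: theta = 0.258

0.258


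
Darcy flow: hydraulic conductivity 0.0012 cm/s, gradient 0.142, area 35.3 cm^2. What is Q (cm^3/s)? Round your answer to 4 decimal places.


Step 1: Apply Darcy's law: Q = K * i * A
Step 2: Q = 0.0012 * 0.142 * 35.3
Step 3: Q = 0.006 cm^3/s

0.006


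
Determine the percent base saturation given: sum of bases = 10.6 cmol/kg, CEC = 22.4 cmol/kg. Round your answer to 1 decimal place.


Step 1: BS = 100 * (sum of bases) / CEC
Step 2: BS = 100 * 10.6 / 22.4
Step 3: BS = 47.3%

47.3


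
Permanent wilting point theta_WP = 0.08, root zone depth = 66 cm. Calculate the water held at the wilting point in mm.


Step 1: Water (mm) = theta_WP * depth * 10
Step 2: Water = 0.08 * 66 * 10
Step 3: Water = 52.8 mm

52.8


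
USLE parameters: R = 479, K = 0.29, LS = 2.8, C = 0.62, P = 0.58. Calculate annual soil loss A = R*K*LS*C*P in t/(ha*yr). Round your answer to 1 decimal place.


Step 1: A = R * K * LS * C * P
Step 2: R * K = 479 * 0.29 = 138.91
Step 3: (R*K) * LS = 138.91 * 2.8 = 388.948
Step 4: * C * P = 388.948 * 0.62 * 0.58 = 139.9
Step 5: A = 139.9 t/(ha*yr)

139.9


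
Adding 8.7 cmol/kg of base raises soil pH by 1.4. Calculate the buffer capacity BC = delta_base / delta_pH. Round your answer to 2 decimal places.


Step 1: BC = change in base / change in pH
Step 2: BC = 8.7 / 1.4
Step 3: BC = 6.21 cmol/(kg*pH unit)

6.21


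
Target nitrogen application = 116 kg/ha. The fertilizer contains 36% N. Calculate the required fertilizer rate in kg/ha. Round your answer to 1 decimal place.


Step 1: Fertilizer rate = target N / (N content / 100)
Step 2: Rate = 116 / (36 / 100)
Step 3: Rate = 116 / 0.36
Step 4: Rate = 322.2 kg/ha

322.2


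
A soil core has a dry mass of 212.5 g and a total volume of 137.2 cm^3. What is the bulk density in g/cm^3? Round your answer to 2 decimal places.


Step 1: Identify the formula: BD = dry mass / volume
Step 2: Substitute values: BD = 212.5 / 137.2
Step 3: BD = 1.55 g/cm^3

1.55


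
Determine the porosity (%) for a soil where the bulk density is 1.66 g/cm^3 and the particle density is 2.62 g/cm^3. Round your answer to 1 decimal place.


Step 1: Formula: n = 100 * (1 - BD / PD)
Step 2: n = 100 * (1 - 1.66 / 2.62)
Step 3: n = 100 * (1 - 0.63359)
Step 4: n = 36.6%

36.6


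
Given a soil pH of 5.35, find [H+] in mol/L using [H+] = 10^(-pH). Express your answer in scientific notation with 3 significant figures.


Step 1: [H+] = 10^(-pH)
Step 2: [H+] = 10^(-5.35)
Step 3: [H+] = 4.47e-06 mol/L

4.47e-06


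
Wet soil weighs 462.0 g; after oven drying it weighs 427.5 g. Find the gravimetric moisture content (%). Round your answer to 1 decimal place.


Step 1: Water mass = wet - dry = 462.0 - 427.5 = 34.5 g
Step 2: w = 100 * water mass / dry mass
Step 3: w = 100 * 34.5 / 427.5 = 8.1%

8.1
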